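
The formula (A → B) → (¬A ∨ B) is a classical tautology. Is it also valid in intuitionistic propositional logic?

No

This is the material-implication-as-disjunction principle, which is not intuitionistically valid.
A Kripke countermodel: worlds w0, w1; order generated by w0 ≤ w1; atoms true at each world — w0:{}; w1:{A,B}.
w0 ⊮ (A → B) → (¬A ∨ B): already at w0 itself, w0 ⊩ A → B but w0 ⊮ ¬A ∨ B.
w0 ⊮ ¬A ∨ B: neither disjunct is forced at w0.
w0 ⊮ ¬A since w1 is accessible from w0 and w1 ⊩ A.
So the root w0 does not force the formula.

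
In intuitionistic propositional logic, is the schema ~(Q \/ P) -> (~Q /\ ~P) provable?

This is a constructively valid De Morgan direction (negated disjunction to conjunction of negations), which is intuitionistically derivable.
From ~(Q \/ P): if Q held then Q \/ P would, contradiction — so ~Q; similarly ~P.

Yes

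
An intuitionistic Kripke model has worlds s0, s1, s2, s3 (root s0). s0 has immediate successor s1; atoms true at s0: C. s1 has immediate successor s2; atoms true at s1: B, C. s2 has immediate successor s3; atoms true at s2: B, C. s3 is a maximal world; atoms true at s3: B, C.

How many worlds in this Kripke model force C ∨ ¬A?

4

s0: forces it.
s1: forces it.
s2: forces it.
s3: forces it.
Worlds forcing the formula: {s0, s1, s2, s3}.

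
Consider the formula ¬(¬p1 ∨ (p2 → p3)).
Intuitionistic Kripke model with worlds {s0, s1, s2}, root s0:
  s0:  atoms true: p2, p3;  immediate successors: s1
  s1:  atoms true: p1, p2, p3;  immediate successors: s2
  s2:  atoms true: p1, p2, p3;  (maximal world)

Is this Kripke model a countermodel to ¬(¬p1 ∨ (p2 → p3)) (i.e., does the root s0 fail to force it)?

s0 ⊮ ¬(¬p1 ∨ (p2 → p3)) since s0 is accessible from s0 and s0 ⊩ ¬p1 ∨ (p2 → p3).
s0 ⊩ ¬p1 ∨ (p2 → p3) via the disjunct p2 → p3.
So the root s0 does not force ¬(¬p1 ∨ (p2 → p3)); the model is a countermodel.

Yes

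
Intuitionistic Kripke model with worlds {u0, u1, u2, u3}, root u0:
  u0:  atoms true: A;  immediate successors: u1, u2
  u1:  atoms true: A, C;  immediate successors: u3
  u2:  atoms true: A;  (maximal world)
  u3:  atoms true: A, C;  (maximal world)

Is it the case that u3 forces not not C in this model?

u3 forces not not C: no world accessible from u3 forces not C.

Yes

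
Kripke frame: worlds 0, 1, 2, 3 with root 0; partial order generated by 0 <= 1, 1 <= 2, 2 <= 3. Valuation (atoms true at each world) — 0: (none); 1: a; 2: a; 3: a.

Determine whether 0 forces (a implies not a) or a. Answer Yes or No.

No

0 does not force (a implies not a) or a: neither disjunct is forced at 0.
0 does not force a implies not a: at the accessible world 1, 1 forces a but 1 does not force not a.
1 does not force not a since 1 is accessible from 1 and 1 forces a.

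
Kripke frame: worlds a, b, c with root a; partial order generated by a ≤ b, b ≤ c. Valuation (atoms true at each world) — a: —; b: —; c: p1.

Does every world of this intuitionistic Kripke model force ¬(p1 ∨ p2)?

No

Not every world: a ⊮ ¬(p1 ∨ p2).
a ⊮ ¬(p1 ∨ p2) since c is accessible from a and c ⊩ p1 ∨ p2.
c ⊩ p1 ∨ p2 via the disjunct p1.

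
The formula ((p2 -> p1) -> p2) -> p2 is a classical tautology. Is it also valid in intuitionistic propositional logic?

This is Peirce's law, which is not intuitionistically valid.
A Kripke countermodel: worlds u, v; order generated by u <= v; atoms true at each world — u:{}; v:{p2}.
u ||-/- ((p2 -> p1) -> p2) -> p2: already at u itself, u ||- (p2 -> p1) -> p2 but u ||-/- p2.
u lacks atom p2, so u ||-/- p2.
So the root u does not force the formula.

No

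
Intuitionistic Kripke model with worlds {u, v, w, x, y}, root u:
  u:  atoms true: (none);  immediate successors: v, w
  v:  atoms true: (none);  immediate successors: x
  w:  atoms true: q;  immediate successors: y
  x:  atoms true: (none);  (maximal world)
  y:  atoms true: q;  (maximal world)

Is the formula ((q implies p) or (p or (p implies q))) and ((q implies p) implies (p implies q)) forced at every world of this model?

u forces ((q implies p) or (p or (p implies q))) and ((q implies p) implies (p implies q)) since u forces both conjuncts.
Since the root u forces ((q implies p) or (p or (p implies q))) and ((q implies p) implies (p implies q)) and forcing is persistent (monotone upward), every world forces it.

Yes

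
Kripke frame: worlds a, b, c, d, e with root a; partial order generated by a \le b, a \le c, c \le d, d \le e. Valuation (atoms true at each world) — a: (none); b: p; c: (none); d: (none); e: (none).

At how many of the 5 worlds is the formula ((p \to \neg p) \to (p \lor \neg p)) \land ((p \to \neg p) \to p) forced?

1

a: does not force it — a \nVdash ((p \to \neg p) \to (p \lor \neg p)) \land ((p \to \neg p) \to p) since a fails (p \to \neg p) \to p.
b: forces it.
c: does not force it — c \nVdash ((p \to \neg p) \to (p \lor \neg p)) \land ((p \to \neg p) \to p) since c fails (p \to \neg p) \to p.
d: does not force it.
e: does not force it.
Worlds forcing the formula: {b}.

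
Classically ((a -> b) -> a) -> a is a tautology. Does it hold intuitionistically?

This is Peirce's law, which is not intuitionistically valid.
A Kripke countermodel: worlds 0, 1; order generated by 0 <= 1; atoms true at each world — 0:{}; 1:{a}.
0 ||-/- ((a -> b) -> a) -> a: already at 0 itself, 0 ||- (a -> b) -> a but 0 ||-/- a.
0 lacks atom a, so 0 ||-/- a.
So the root 0 does not force the formula.

No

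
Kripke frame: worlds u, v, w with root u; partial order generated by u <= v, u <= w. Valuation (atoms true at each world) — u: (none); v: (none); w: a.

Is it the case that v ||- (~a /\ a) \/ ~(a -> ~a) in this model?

v ||-/- (~a /\ a) \/ ~(a -> ~a): neither disjunct is forced at v.
v ||-/- ~a /\ a since v fails a.

No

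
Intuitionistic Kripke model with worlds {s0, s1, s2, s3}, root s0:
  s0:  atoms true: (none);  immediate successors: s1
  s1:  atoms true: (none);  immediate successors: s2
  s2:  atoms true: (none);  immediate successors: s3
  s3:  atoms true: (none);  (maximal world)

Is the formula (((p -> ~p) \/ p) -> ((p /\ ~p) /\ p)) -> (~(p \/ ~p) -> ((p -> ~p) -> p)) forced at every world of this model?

Yes

s0 ||- (((p -> ~p) \/ p) -> ((p /\ ~p) /\ p)) -> (~(p \/ ~p) -> ((p -> ~p) -> p)) vacuously: no world accessible from s0 forces the antecedent ((p -> ~p) \/ p) -> ((p /\ ~p) /\ p).
Since the root s0 forces (((p -> ~p) \/ p) -> ((p /\ ~p) /\ p)) -> (~(p \/ ~p) -> ((p -> ~p) -> p)) and forcing is persistent (monotone upward), every world forces it.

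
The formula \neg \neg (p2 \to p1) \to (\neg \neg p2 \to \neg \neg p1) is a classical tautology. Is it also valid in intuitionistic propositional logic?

This is the distribution of double negation over implication, which is intuitionistically derivable.
Assume \neg \neg (p2 \to p1) and \neg \neg p2; suppose \neg p1. Then p2 \to p1 would give \neg p2 (by contraposition), contradicting \neg \neg p2; so \neg (p2 \to p1), contradicting \neg \neg (p2 \to p1). Hence \neg \neg p1.

Yes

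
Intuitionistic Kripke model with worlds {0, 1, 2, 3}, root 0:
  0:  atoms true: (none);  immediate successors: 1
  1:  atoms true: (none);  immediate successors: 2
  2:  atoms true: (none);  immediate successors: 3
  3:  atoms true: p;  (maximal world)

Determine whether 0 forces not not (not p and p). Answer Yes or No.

0 does not force not not (not p and p) since 0 is accessible from 0 and 0 forces not (not p and p).
0 forces not (not p and p): no world accessible from 0 forces not p and p.

No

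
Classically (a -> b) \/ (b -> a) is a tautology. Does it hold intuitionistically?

This is the Gödel–Dummett linearity axiom, which is not intuitionistically valid.
A Kripke countermodel: worlds u, v, w; order generated by u <= v, u <= w; atoms true at each world — u:{}; v:{a}; w:{b}.
u ||-/- (a -> b) \/ (b -> a): neither disjunct is forced at u.
u ||-/- a -> b: at the accessible world v, v ||- a but v ||-/- b.
v lacks atom b, so v ||-/- b.
So the root u does not force the formula.

No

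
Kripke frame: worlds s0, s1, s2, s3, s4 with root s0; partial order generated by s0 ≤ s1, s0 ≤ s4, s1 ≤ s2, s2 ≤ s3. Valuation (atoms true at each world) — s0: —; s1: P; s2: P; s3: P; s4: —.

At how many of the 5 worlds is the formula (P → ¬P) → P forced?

s0: does not force it — s0 ⊮ (P → ¬P) → P: at the accessible world s4, s4 ⊩ P → ¬P but s4 ⊮ P.
s1: forces it.
s2: forces it.
s3: forces it.
s4: does not force it — s4 ⊮ (P → ¬P) → P: already at s4 itself, s4 ⊩ P → ¬P but s4 ⊮ P.
Worlds forcing the formula: {s1, s2, s3}.

3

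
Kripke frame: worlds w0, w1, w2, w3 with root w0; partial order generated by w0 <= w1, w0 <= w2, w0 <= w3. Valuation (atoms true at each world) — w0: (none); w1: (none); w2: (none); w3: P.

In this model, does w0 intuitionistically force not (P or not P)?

No

w0 does not force not (P or not P) since w1 is accessible from w0 and w1 forces P or not P.
w1 forces P or not P via the disjunct not P.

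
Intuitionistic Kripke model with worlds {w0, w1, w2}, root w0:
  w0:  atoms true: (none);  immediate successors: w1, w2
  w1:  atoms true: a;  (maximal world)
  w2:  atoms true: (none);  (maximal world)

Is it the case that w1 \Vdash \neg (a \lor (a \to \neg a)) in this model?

No

w1 \nVdash \neg (a \lor (a \to \neg a)) since w1 is accessible from w1 and w1 \Vdash a \lor (a \to \neg a).
w1 \Vdash a \lor (a \to \neg a) via the disjunct a.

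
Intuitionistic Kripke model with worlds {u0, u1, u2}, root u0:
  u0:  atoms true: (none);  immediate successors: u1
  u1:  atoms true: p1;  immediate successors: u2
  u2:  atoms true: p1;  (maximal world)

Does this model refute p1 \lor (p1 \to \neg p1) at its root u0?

Yes

u0 \nVdash p1 \lor (p1 \to \neg p1): neither disjunct is forced at u0.
u0 lacks atom p1, so u0 \nVdash p1.
So the root u0 does not force p1 \lor (p1 \to \neg p1); the model is a countermodel.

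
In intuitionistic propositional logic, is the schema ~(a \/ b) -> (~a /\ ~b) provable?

Yes

This is a constructively valid De Morgan direction (negated disjunction to conjunction of negations), which is intuitionistically derivable.
From ~(a \/ b): if a held then a \/ b would, contradiction — so ~a; similarly ~b.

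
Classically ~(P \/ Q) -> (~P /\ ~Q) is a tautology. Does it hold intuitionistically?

This is a constructively valid De Morgan direction (negated disjunction to conjunction of negations), which is intuitionistically derivable.
From ~(P \/ Q): if P held then P \/ Q would, contradiction — so ~P; similarly ~Q.

Yes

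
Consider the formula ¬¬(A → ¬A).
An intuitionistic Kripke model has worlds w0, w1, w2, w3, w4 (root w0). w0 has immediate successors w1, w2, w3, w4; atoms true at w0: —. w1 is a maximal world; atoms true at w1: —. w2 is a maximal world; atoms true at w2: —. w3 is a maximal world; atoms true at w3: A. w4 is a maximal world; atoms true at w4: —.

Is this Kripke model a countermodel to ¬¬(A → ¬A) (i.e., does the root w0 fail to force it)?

w0 ⊮ ¬¬(A → ¬A) since w3 is accessible from w0 and w3 ⊩ ¬(A → ¬A).
w3 ⊩ ¬(A → ¬A): no world accessible from w3 forces A → ¬A.
So the root w0 does not force ¬¬(A → ¬A); the model is a countermodel.

Yes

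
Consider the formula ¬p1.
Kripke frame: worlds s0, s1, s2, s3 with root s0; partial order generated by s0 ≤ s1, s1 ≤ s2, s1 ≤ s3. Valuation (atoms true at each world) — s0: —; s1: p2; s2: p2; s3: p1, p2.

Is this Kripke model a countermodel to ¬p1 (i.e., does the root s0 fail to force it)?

Yes

s0 ⊮ ¬p1 since s3 is accessible from s0 and s3 ⊩ p1.
So the root s0 does not force ¬p1; the model is a countermodel.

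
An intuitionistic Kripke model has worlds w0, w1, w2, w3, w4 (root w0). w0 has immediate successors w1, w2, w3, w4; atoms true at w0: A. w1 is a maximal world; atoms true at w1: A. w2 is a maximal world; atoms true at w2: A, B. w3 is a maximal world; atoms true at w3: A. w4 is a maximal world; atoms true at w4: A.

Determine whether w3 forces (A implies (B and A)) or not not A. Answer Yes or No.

Yes

w3 forces (A implies (B and A)) or not not A via the disjunct not not A.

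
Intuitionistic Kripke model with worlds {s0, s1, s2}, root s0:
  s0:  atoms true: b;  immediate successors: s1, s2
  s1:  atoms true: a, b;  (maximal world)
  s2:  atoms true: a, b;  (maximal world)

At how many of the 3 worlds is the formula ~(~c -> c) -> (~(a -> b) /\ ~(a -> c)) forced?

0

s0: does not force it — s0 ||-/- ~(~c -> c) -> (~(a -> b) /\ ~(a -> c)): already at s0 itself, s0 ||- ~(~c -> c) but s0 ||-/- ~(a -> b) /\ ~(a -> c).
s1: does not force it — s1 ||-/- ~(~c -> c) -> (~(a -> b) /\ ~(a -> c)): already at s1 itself, s1 ||- ~(~c -> c) but s1 ||-/- ~(a -> b) /\ ~(a -> c).
s2: does not force it — s2 ||-/- ~(~c -> c) -> (~(a -> b) /\ ~(a -> c)): already at s2 itself, s2 ||- ~(~c -> c) but s2 ||-/- ~(a -> b) /\ ~(a -> c).
Worlds forcing the formula: { }.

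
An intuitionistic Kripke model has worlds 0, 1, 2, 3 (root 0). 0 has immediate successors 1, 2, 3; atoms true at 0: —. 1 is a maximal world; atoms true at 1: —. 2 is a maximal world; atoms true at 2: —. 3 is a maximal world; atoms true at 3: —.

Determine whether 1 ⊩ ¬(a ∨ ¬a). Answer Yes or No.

1 ⊮ ¬(a ∨ ¬a) since 1 is accessible from 1 and 1 ⊩ a ∨ ¬a.
1 ⊩ a ∨ ¬a via the disjunct ¬a.

No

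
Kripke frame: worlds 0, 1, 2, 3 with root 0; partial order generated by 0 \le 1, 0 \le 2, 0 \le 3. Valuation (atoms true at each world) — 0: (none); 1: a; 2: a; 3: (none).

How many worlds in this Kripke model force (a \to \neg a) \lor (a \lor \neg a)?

3

0: does not force it — 0 \nVdash (a \to \neg a) \lor (a \lor \neg a): neither disjunct is forced at 0.
1: forces it.
2: forces it.
3: forces it.
Worlds forcing the formula: {1, 2, 3}.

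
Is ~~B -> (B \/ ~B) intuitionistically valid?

No

This is a variant of double-negation elimination (deriving excluded middle from double negation), which is not intuitionistically valid.
A Kripke countermodel: worlds 0, 1; order generated by 0 <= 1; atoms true at each world — 0:{}; 1:{B}.
0 ||-/- ~~B -> (B \/ ~B): already at 0 itself, 0 ||- ~~B but 0 ||-/- B \/ ~B.
0 ||-/- B \/ ~B: neither disjunct is forced at 0.
0 lacks atom B, so 0 ||-/- B.
So the root 0 does not force the formula.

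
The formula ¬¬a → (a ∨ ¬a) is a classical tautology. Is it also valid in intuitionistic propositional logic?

No

This is a variant of double-negation elimination (deriving excluded middle from double negation), which is not intuitionistically valid.
A Kripke countermodel: worlds u, v; order generated by u ≤ v; atoms true at each world — u:{}; v:{a}.
u ⊮ ¬¬a → (a ∨ ¬a): already at u itself, u ⊩ ¬¬a but u ⊮ a ∨ ¬a.
u ⊮ a ∨ ¬a: neither disjunct is forced at u.
u lacks atom a, so u ⊮ a.
So the root u does not force the formula.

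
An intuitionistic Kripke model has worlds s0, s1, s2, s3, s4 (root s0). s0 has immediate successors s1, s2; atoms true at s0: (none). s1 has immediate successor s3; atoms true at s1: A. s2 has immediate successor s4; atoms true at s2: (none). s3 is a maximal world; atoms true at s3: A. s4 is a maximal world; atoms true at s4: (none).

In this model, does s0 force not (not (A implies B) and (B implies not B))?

No

s0 does not force not (not (A implies B) and (B implies not B)) since s1 is accessible from s0 and s1 forces not (A implies B) and (B implies not B).
s1 forces not (A implies B) and (B implies not B) since s1 forces both conjuncts.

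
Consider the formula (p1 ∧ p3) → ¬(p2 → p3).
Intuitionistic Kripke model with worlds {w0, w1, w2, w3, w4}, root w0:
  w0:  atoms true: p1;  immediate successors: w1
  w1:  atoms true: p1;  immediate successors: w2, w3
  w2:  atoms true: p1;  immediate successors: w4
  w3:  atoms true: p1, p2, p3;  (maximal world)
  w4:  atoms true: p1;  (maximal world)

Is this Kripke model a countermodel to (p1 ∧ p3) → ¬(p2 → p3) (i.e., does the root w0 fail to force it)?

w0 ⊮ (p1 ∧ p3) → ¬(p2 → p3): at the accessible world w3, w3 ⊩ p1 ∧ p3 but w3 ⊮ ¬(p2 → p3).
w3 ⊮ ¬(p2 → p3) since w3 is accessible from w3 and w3 ⊩ p2 → p3.
w3 ⊩ p2 → p3: every world accessible from w3 that forces p2 (namely w3) also forces p3.
So the root w0 does not force (p1 ∧ p3) → ¬(p2 → p3); the model is a countermodel.

Yes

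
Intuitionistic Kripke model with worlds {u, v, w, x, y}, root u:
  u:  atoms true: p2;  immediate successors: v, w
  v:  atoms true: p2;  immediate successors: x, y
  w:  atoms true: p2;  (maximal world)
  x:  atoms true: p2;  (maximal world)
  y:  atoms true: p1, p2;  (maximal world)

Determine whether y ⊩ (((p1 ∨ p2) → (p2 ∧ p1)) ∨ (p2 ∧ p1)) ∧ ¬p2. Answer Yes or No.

y ⊮ (((p1 ∨ p2) → (p2 ∧ p1)) ∨ (p2 ∧ p1)) ∧ ¬p2 since y fails ¬p2.

No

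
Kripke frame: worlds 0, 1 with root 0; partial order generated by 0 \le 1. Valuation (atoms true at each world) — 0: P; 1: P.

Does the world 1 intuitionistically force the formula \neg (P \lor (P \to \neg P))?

1 \nVdash \neg (P \lor (P \to \neg P)) since 1 is accessible from 1 and 1 \Vdash P \lor (P \to \neg P).
1 \Vdash P \lor (P \to \neg P) via the disjunct P.

No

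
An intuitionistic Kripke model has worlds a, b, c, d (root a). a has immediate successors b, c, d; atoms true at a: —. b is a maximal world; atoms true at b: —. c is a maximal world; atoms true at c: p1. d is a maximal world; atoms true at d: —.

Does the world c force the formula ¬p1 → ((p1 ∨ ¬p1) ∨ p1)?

Yes

c ⊩ ¬p1 → ((p1 ∨ ¬p1) ∨ p1) vacuously: no world accessible from c forces the antecedent ¬p1.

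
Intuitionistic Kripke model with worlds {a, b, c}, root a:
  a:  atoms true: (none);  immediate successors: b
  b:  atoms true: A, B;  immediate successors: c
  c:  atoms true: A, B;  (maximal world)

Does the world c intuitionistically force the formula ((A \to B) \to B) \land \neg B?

No

c \nVdash ((A \to B) \to B) \land \neg B since c fails \neg B.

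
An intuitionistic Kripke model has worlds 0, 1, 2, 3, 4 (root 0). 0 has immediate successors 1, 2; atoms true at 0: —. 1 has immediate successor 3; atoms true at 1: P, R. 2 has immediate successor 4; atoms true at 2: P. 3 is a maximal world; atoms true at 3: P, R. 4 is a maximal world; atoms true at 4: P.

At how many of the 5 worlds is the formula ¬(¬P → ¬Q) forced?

0

0: does not force it — 0 ⊮ ¬(¬P → ¬Q) since 0 is accessible from 0 and 0 ⊩ ¬P → ¬Q.
1: does not force it.
2: does not force it.
3: does not force it.
4: does not force it.
Worlds forcing the formula: { }.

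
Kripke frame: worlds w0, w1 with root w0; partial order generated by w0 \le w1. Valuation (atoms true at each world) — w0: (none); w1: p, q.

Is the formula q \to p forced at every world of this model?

w0 \Vdash q \to p: every world accessible from w0 that forces q (namely w1) also forces p.
Since the root w0 forces q \to p and forcing is persistent (monotone upward), every world forces it.

Yes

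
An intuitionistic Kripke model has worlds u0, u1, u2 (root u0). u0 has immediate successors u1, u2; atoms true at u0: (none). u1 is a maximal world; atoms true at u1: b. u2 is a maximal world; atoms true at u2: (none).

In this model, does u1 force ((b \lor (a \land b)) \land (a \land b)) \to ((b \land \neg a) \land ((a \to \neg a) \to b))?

u1 \Vdash ((b \lor (a \land b)) \land (a \land b)) \to ((b \land \neg a) \land ((a \to \neg a) \to b)) vacuously: no world accessible from u1 forces the antecedent (b \lor (a \land b)) \land (a \land b).

Yes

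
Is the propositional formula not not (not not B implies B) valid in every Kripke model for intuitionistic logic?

Yes

This is the double negation of double-negation elimination, which is intuitionistically derivable.
By Glivenko's theorem the double negation of any classical propositional tautology is intuitionistically provable; not not B implies B is classically a tautology.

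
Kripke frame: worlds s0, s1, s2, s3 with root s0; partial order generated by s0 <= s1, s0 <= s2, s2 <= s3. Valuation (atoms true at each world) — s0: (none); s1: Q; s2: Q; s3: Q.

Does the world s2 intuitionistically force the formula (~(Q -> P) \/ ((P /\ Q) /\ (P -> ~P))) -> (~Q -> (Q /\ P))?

s2 ||- (~(Q -> P) \/ ((P /\ Q) /\ (P -> ~P))) -> (~Q -> (Q /\ P)): every world accessible from s2 that forces ~(Q -> P) \/ ((P /\ Q) /\ (P -> ~P)) (namely s2, s3) also forces ~Q -> (Q /\ P).

Yes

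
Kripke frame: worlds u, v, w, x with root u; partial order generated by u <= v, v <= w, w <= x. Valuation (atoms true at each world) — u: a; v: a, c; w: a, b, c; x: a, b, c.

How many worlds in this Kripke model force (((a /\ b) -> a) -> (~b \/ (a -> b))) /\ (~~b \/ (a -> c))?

u: does not force it — u ||-/- (((a /\ b) -> a) -> (~b \/ (a -> b))) /\ (~~b \/ (a -> c)) since u fails ((a /\ b) -> a) -> (~b \/ (a -> b)).
v: does not force it — v ||-/- (((a /\ b) -> a) -> (~b \/ (a -> b))) /\ (~~b \/ (a -> c)) since v fails ((a /\ b) -> a) -> (~b \/ (a -> b)).
w: forces it.
x: forces it.
Worlds forcing the formula: {w, x}.

2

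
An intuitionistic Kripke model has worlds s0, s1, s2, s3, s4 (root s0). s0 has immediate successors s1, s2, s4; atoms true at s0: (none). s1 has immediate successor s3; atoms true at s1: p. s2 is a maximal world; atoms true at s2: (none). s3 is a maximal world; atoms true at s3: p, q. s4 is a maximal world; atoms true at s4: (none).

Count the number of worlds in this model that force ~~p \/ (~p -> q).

s0: does not force it — s0 ||-/- ~~p \/ (~p -> q): neither disjunct is forced at s0.
s1: forces it.
s2: does not force it — s2 ||-/- ~~p \/ (~p -> q): neither disjunct is forced at s2.
s3: forces it.
s4: does not force it.
Worlds forcing the formula: {s1, s3}.

2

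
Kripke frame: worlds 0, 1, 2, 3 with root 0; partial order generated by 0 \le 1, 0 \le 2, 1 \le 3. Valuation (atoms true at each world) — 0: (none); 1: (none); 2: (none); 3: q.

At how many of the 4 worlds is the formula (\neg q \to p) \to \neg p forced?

0: forces it.
1: forces it.
2: forces it.
3: forces it.
Worlds forcing the formula: {0, 1, 2, 3}.

4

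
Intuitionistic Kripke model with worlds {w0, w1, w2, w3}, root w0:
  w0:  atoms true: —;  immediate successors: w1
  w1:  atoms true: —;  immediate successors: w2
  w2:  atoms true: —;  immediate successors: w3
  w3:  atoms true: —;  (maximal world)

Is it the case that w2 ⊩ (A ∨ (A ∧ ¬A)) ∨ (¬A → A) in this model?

No

w2 ⊮ (A ∨ (A ∧ ¬A)) ∨ (¬A → A): neither disjunct is forced at w2.
w2 ⊮ A ∨ (A ∧ ¬A): neither disjunct is forced at w2.
w2 lacks atom A, so w2 ⊮ A.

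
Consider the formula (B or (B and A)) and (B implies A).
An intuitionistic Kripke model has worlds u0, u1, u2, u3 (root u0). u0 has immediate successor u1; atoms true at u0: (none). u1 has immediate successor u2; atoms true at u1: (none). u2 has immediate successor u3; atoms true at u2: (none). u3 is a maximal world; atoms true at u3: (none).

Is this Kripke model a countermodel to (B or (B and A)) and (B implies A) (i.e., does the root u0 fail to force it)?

u0 does not force (B or (B and A)) and (B implies A) since u0 fails B or (B and A).
So the root u0 does not force (B or (B and A)) and (B implies A); the model is a countermodel.

Yes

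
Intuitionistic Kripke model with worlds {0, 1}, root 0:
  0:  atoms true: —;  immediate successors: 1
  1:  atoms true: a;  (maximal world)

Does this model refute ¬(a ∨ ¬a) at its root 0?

0 ⊮ ¬(a ∨ ¬a) since 1 is accessible from 0 and 1 ⊩ a ∨ ¬a.
1 ⊩ a ∨ ¬a via the disjunct a.
So the root 0 does not force ¬(a ∨ ¬a); the model is a countermodel.

Yes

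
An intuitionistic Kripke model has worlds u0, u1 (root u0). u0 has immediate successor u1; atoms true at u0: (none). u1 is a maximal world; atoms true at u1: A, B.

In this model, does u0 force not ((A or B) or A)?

u0 does not force not ((A or B) or A) since u1 is accessible from u0 and u1 forces (A or B) or A.
u1 forces (A or B) or A via the disjunct A or B.

No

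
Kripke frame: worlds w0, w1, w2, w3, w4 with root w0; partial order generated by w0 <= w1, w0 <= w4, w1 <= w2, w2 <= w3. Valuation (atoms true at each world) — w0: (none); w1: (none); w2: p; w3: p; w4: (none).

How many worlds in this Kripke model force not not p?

3

w0: does not force it — w0 does not force not not p since w4 is accessible from w0 and w4 forces not p.
w1: forces it.
w2: forces it.
w3: forces it.
w4: does not force it — w4 does not force not not p since w4 is accessible from w4 and w4 forces not p.
Worlds forcing the formula: {w1, w2, w3}.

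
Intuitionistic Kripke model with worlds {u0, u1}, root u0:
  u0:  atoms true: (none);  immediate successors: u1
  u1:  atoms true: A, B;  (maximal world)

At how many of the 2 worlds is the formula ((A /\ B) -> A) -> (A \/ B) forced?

1

u0: does not force it — u0 ||-/- ((A /\ B) -> A) -> (A \/ B): already at u0 itself, u0 ||- (A /\ B) -> A but u0 ||-/- A \/ B.
u1: forces it.
Worlds forcing the formula: {u1}.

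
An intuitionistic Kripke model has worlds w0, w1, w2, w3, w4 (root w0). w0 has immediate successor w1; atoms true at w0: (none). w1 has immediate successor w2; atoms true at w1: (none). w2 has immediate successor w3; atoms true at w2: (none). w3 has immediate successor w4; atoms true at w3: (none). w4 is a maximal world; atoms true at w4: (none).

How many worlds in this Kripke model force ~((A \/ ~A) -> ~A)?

w0: does not force it — w0 ||-/- ~((A \/ ~A) -> ~A) since w0 is accessible from w0 and w0 ||- (A \/ ~A) -> ~A.
w1: does not force it.
w2: does not force it.
w3: does not force it.
w4: does not force it.
Worlds forcing the formula: { }.

0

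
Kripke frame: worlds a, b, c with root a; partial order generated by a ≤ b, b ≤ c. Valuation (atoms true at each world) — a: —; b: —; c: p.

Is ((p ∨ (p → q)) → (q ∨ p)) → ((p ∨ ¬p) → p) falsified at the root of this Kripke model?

No

a ⊩ ((p ∨ (p → q)) → (q ∨ p)) → ((p ∨ ¬p) → p): every world accessible from a that forces (p ∨ (p → q)) → (q ∨ p) (namely a, b, c) also forces (p ∨ ¬p) → p.
So the root a forces ((p ∨ (p → q)) → (q ∨ p)) → ((p ∨ ¬p) → p); the model is not a countermodel.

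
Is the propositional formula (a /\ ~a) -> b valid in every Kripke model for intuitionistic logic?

This is an instance of ex falso quodlibet, which is intuitionistically derivable.
No world can force both a and ~a, so the antecedent a /\ ~a is never forced and the implication holds vacuously at every world.

Yes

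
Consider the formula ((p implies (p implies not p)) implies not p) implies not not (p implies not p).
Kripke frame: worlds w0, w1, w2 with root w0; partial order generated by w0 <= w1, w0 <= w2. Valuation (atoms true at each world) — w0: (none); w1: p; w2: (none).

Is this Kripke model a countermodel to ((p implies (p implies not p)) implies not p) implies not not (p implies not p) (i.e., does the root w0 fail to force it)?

w0 does not force ((p implies (p implies not p)) implies not p) implies not not (p implies not p): already at w0 itself, w0 forces (p implies (p implies not p)) implies not p but w0 does not force not not (p implies not p).
w0 does not force not not (p implies not p) since w1 is accessible from w0 and w1 forces not (p implies not p).
w1 forces not (p implies not p): no world accessible from w1 forces p implies not p.
So the root w0 does not force ((p implies (p implies not p)) implies not p) implies not not (p implies not p); the model is a countermodel.

Yes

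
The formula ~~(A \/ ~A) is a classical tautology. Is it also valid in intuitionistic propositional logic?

This is the double negation of excluded middle, which is intuitionistically derivable.
Assuming ~(A \/ ~A): from A we'd get A \/ ~A, so ~A; but then A \/ ~A again — contradiction. Hence ~~(A \/ ~A).

Yes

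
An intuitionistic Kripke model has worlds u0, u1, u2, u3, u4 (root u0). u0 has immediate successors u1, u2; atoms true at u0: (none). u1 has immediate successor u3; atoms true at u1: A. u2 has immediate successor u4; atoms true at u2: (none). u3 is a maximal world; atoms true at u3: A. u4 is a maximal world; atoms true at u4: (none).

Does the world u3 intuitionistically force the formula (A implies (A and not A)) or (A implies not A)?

No

u3 does not force (A implies (A and not A)) or (A implies not A): neither disjunct is forced at u3.
u3 does not force A implies (A and not A): already at u3 itself, u3 forces A but u3 does not force A and not A.
u3 does not force A and not A since u3 fails not A.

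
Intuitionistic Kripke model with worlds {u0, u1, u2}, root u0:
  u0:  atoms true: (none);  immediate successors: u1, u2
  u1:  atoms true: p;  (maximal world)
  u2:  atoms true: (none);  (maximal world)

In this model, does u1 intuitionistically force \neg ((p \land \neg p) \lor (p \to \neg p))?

Yes

u1 \Vdash \neg ((p \land \neg p) \lor (p \to \neg p)): no world accessible from u1 forces (p \land \neg p) \lor (p \to \neg p).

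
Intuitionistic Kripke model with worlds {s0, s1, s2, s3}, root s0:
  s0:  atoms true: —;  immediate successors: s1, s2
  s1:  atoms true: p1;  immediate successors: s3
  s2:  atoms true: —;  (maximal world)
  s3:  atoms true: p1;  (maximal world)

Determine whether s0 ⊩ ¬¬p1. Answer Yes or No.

No

s0 ⊮ ¬¬p1 since s2 is accessible from s0 and s2 ⊩ ¬p1.
s2 ⊩ ¬p1: no world accessible from s2 forces p1.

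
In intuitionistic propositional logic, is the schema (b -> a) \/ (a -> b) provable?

No

This is the Gödel–Dummett linearity axiom, which is not intuitionistically valid.
A Kripke countermodel: worlds w0, w1, w2; order generated by w0 <= w1, w0 <= w2; atoms true at each world — w0:{}; w1:{b}; w2:{a}.
w0 ||-/- (b -> a) \/ (a -> b): neither disjunct is forced at w0.
w0 ||-/- b -> a: at the accessible world w1, w1 ||- b but w1 ||-/- a.
w1 lacks atom a, so w1 ||-/- a.
So the root w0 does not force the formula.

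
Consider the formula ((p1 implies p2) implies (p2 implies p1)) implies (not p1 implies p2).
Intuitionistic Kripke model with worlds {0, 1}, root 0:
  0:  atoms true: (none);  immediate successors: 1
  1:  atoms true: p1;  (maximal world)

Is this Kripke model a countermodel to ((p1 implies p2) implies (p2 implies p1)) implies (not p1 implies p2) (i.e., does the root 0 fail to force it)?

0 forces ((p1 implies p2) implies (p2 implies p1)) implies (not p1 implies p2): every world accessible from 0 that forces (p1 implies p2) implies (p2 implies p1) (namely 0, 1) also forces not p1 implies p2.
So the root 0 forces ((p1 implies p2) implies (p2 implies p1)) implies (not p1 implies p2); the model is not a countermodel.

No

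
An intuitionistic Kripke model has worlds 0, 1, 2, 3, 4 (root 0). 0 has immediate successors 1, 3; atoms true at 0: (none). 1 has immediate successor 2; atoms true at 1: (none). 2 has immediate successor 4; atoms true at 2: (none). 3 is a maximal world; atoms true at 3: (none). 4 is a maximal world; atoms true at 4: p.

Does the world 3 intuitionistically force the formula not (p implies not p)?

3 does not force not (p implies not p) since 3 is accessible from 3 and 3 forces p implies not p.
3 forces p implies not p vacuously: no world accessible from 3 forces the antecedent p.

No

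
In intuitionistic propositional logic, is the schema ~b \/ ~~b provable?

This is the weak law of excluded middle, which is not intuitionistically valid.
A Kripke countermodel: worlds u, v, w; order generated by u <= v, u <= w; atoms true at each world — u:{}; v:{b}; w:{}.
u ||-/- ~b \/ ~~b: neither disjunct is forced at u.
u ||-/- ~b since v is accessible from u and v ||- b.
So the root u does not force the formula.

No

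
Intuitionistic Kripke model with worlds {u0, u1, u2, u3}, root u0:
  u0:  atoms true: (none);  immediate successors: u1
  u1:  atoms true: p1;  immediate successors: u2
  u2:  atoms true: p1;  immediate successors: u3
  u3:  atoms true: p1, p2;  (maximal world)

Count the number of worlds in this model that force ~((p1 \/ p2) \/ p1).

u0: does not force it — u0 ||-/- ~((p1 \/ p2) \/ p1) since u1 is accessible from u0 and u1 ||- (p1 \/ p2) \/ p1.
u1: does not force it — u1 ||-/- ~((p1 \/ p2) \/ p1) since u1 is accessible from u1 and u1 ||- (p1 \/ p2) \/ p1.
u2: does not force it.
u3: does not force it.
Worlds forcing the formula: { }.

0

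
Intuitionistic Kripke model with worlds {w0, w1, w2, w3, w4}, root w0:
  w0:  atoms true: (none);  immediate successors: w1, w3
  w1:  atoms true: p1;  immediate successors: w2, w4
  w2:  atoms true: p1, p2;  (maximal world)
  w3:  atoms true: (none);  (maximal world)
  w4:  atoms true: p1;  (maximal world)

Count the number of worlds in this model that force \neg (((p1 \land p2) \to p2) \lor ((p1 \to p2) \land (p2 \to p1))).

0

w0: does not force it — w0 \nVdash \neg (((p1 \land p2) \to p2) \lor ((p1 \to p2) \land (p2 \to p1))) since w0 is accessible from w0 and w0 \Vdash ((p1 \land p2) \to p2) \lor ((p1 \to p2) \land (p2 \to p1)).
w1: does not force it — w1 \nVdash \neg (((p1 \land p2) \to p2) \lor ((p1 \to p2) \land (p2 \to p1))) since w1 is accessible from w1 and w1 \Vdash ((p1 \land p2) \to p2) \lor ((p1 \to p2) \land (p2 \to p1)).
w2: does not force it — w2 \nVdash \neg (((p1 \land p2) \to p2) \lor ((p1 \to p2) \land (p2 \to p1))) since w2 is accessible from w2 and w2 \Vdash ((p1 \land p2) \to p2) \lor ((p1 \to p2) \land (p2 \to p1)).
w3: does not force it.
w4: does not force it.
Worlds forcing the formula: { }.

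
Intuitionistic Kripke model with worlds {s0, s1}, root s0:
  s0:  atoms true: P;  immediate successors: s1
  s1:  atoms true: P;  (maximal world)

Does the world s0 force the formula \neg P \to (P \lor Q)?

Yes

s0 \Vdash \neg P \to (P \lor Q) vacuously: no world accessible from s0 forces the antecedent \neg P.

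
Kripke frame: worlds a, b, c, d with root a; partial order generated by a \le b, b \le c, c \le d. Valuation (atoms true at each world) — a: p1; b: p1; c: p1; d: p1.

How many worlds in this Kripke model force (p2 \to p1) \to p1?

a: forces it.
b: forces it.
c: forces it.
d: forces it.
Worlds forcing the formula: {a, b, c, d}.

4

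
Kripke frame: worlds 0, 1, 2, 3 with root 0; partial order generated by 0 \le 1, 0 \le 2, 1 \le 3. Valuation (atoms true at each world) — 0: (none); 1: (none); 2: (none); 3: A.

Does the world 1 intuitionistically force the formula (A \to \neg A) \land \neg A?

1 \nVdash (A \to \neg A) \land \neg A since 1 fails A \to \neg A.

No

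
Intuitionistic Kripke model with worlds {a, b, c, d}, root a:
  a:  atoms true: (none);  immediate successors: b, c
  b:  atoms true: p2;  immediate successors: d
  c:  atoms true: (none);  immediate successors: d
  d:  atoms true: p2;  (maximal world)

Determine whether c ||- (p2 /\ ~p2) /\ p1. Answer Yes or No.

c ||-/- (p2 /\ ~p2) /\ p1 since c fails p2 /\ ~p2.

No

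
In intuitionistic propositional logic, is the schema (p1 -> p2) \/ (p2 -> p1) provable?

No

This is the Gödel–Dummett linearity axiom, which is not intuitionistically valid.
A Kripke countermodel: worlds a, b, c; order generated by a <= b, a <= c; atoms true at each world — a:{}; b:{p1}; c:{p2}.
a ||-/- (p1 -> p2) \/ (p2 -> p1): neither disjunct is forced at a.
a ||-/- p1 -> p2: at the accessible world b, b ||- p1 but b ||-/- p2.
b lacks atom p2, so b ||-/- p2.
So the root a does not force the formula.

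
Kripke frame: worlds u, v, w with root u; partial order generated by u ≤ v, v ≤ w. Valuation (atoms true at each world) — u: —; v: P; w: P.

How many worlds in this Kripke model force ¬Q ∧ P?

u: does not force it — u ⊮ ¬Q ∧ P since u fails P.
v: forces it.
w: forces it.
Worlds forcing the formula: {v, w}.

2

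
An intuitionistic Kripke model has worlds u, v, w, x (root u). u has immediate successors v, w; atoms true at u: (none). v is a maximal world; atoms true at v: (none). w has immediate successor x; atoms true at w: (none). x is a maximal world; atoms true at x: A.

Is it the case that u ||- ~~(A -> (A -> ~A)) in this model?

No

u ||-/- ~~(A -> (A -> ~A)) since w is accessible from u and w ||- ~(A -> (A -> ~A)).
w ||- ~(A -> (A -> ~A)): no world accessible from w forces A -> (A -> ~A).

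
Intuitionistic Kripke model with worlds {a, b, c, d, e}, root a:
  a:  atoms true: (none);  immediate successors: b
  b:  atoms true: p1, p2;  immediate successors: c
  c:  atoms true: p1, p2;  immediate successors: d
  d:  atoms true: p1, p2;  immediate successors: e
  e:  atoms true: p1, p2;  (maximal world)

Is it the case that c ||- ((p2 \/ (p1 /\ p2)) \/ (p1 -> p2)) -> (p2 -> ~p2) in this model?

c ||-/- ((p2 \/ (p1 /\ p2)) \/ (p1 -> p2)) -> (p2 -> ~p2): already at c itself, c ||- (p2 \/ (p1 /\ p2)) \/ (p1 -> p2) but c ||-/- p2 -> ~p2.
c ||-/- p2 -> ~p2: already at c itself, c ||- p2 but c ||-/- ~p2.
c ||-/- ~p2 since c is accessible from c and c ||- p2.

No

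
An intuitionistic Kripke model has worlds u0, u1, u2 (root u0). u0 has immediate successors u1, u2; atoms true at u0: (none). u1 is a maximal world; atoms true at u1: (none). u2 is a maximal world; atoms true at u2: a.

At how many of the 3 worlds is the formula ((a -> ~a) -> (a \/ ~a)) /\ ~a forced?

u0: does not force it — u0 ||-/- ((a -> ~a) -> (a \/ ~a)) /\ ~a since u0 fails ~a.
u1: forces it.
u2: does not force it.
Worlds forcing the formula: {u1}.

1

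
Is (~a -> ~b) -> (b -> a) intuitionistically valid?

This is the converse of contraposition, which is not intuitionistically valid.
A Kripke countermodel: worlds 0, 1; order generated by 0 <= 1; atoms true at each world — 0:{b}; 1:{a,b}.
0 ||-/- (~a -> ~b) -> (b -> a): already at 0 itself, 0 ||- ~a -> ~b but 0 ||-/- b -> a.
0 ||-/- b -> a: already at 0 itself, 0 ||- b but 0 ||-/- a.
0 lacks atom a, so 0 ||-/- a.
So the root 0 does not force the formula.

No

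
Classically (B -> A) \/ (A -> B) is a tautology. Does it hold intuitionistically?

This is the Gödel–Dummett linearity axiom, which is not intuitionistically valid.
A Kripke countermodel: worlds u, v, w; order generated by u <= v, u <= w; atoms true at each world — u:{}; v:{B}; w:{A}.
u ||-/- (B -> A) \/ (A -> B): neither disjunct is forced at u.
u ||-/- B -> A: at the accessible world v, v ||- B but v ||-/- A.
v lacks atom A, so v ||-/- A.
So the root u does not force the formula.

No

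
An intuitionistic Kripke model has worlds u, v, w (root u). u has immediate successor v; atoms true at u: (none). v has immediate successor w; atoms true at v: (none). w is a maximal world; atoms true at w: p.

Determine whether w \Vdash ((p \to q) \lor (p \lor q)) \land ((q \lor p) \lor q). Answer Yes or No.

w \Vdash ((p \to q) \lor (p \lor q)) \land ((q \lor p) \lor q) since w forces both conjuncts.

Yes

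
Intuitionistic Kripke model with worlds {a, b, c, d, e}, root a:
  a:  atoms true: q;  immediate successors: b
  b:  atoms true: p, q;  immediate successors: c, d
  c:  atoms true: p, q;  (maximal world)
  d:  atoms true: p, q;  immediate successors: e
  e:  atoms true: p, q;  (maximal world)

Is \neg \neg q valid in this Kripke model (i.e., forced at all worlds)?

Yes

a \Vdash \neg \neg q: no world accessible from a forces \neg q.
Since the root a forces \neg \neg q and forcing is persistent (monotone upward), every world forces it.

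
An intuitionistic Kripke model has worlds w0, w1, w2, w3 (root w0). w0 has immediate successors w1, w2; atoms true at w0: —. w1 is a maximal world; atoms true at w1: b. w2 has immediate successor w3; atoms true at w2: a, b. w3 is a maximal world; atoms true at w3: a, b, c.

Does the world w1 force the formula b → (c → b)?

Yes

w1 ⊩ b → (c → b): every world accessible from w1 that forces b (namely w1) also forces c → b.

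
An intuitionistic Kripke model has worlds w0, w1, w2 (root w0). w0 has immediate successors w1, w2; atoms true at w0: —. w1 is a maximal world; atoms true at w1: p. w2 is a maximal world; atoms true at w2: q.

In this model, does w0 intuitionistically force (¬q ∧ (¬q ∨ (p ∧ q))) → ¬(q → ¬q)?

No

w0 ⊮ (¬q ∧ (¬q ∨ (p ∧ q))) → ¬(q → ¬q): at the accessible world w1, w1 ⊩ ¬q ∧ (¬q ∨ (p ∧ q)) but w1 ⊮ ¬(q → ¬q).
w1 ⊮ ¬(q → ¬q) since w1 is accessible from w1 and w1 ⊩ q → ¬q.
w1 ⊩ q → ¬q vacuously: no world accessible from w1 forces the antecedent q.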